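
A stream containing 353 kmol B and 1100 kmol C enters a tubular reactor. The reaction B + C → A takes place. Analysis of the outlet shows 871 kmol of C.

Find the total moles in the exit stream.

For C: n = n₀ − 1ξ → 871 = 1100 − 1ξ, giving ξ = 229 kmol.
Outlet amounts (n = n₀ + ν ξ):
  B: 353 − 1(229) = 124
  C: 1100 − 1(229) = 871
  A: 0 + 1(229) = 229
Total out = 124 + 871 + 229 = 1224 kmol.

1220 kmol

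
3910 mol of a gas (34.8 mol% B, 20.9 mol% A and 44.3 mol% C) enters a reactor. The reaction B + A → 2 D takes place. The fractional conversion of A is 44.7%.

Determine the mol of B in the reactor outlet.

995 mol

A reacted = 0.447 × 817.2 = 365.3 mol; ν_A = −1, so ξ = 365.3/1 = 365.3 mol.
Outlet amounts (n = n₀ + ν ξ):
  B: 1361 − 1(365.3) = 995.4
  A: 817.2 − 1(365.3) = 451.9
  D: 0 + 2(365.3) = 730.6
  C: 1732 (inert)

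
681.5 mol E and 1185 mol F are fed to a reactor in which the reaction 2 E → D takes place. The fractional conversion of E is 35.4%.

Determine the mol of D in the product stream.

E reacted = 0.354 × 681.5 = 241.3 mol; ν_E = −2, so ξ = 241.3/2 = 120.6 mol.
Outlet amounts (n = n₀ + ν ξ):
  E: 681.5 − 2(120.6) = 440.2
  D: 0 + 1(120.6) = 120.6
  F: 1185 (inert)

121 mol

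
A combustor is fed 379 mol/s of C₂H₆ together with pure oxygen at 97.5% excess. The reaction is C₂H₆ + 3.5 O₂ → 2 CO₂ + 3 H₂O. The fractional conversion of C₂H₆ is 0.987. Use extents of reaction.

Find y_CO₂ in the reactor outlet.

0.235

Stoichiometric O₂ = 3.5 × 379 = 1326 mol/s; O₂ fed = 1326 × 1.975 = 2620 mol/s.
Fuel reacted = 0.987 × 379 → ξ = 374.1 mol/s.
Outlet (n = n₀ + ν ξ):
  C₂H₆: 379 − 1(374.1) = 4.927
  O₂: 2620 − 3.5(374.1) = 1311
  CO₂: 0 + 2(374.1) = 748.1
  H₂O: 0 + 3(374.1) = 1122
Total out = 3186 mol/s; y_CO₂ = 748.1 / 3186 = 0.2348.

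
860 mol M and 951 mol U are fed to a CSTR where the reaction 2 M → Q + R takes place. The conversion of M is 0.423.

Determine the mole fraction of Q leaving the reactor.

0.1

M reacted = 0.423 × 860 = 363.8 mol; ν_M = −2, so ξ = 363.8/2 = 181.9 mol.
Outlet amounts (n = n₀ + ν ξ):
  M: 860 − 2(181.9) = 496.2
  Q: 0 + 1(181.9) = 181.9
  R: 0 + 1(181.9) = 181.9
  U: 951 (inert)
Total out = 1811 mol; y_Q = 181.9 / 1811 = 0.1004.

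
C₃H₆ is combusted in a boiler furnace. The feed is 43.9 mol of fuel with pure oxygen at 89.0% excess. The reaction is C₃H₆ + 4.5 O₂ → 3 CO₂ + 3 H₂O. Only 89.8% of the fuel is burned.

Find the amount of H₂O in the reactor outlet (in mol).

Stoichiometric O₂ = 4.5 × 43.9 = 197.5 mol; O₂ fed = 197.5 × 1.890 = 373.4 mol.
Fuel reacted = 0.898 × 43.9 → ξ = 39.42 mol.
Outlet (n = n₀ + ν ξ):
  C₃H₆: 43.9 − 1(39.42) = 4.478
  O₂: 373.4 − 4.5(39.42) = 196
  CO₂: 0 + 3(39.42) = 118.3
  H₂O: 0 + 3(39.42) = 118.3

118 mol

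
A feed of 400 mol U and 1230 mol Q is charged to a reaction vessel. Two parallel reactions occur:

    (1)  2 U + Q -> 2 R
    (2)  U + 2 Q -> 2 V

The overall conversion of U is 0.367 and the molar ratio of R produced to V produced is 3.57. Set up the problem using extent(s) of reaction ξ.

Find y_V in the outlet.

Conversion of U: U consumed = 0.367 × 400 = 146.8 mol = 2ξ₁ + 1ξ₂.
Selectivity: 2ξ₁ / (2ξ₂) = 3.57 → ξ₁ = 3.57 ξ₂.
Substitute: (2·3.57 + 1) ξ₂ = 146.8 → ξ₂ = 18.03 mol, ξ₁ = 64.38 mol.
Outlet amounts (n = n₀ + Σ ν·ξ):
  U: 400 − 2(64.38) − 1(18.03) = 253.2
  Q: 1230 − 1(64.38) − 2(18.03) = 1130
  R: 0 + 2(64.38) = 128.8
  V: 0 + 2(18.03) = 36.07
Total out = 1548 mol; y_V = 36.07 / 1548 = 0.02331.

0.0233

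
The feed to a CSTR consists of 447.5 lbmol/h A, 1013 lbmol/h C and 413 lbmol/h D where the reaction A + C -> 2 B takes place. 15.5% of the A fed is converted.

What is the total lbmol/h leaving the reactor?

A reacted = 0.155 × 447.5 = 69.36 lbmol/h; ν_A = −1, so ξ = 69.36/1 = 69.36 lbmol/h.
Outlet amounts (n = n₀ + ν ξ):
  A: 447.5 − 1(69.36) = 378.1
  C: 1013 − 1(69.36) = 943.6
  B: 0 + 2(69.36) = 138.7
  D: 413 (inert)
Total out = 378.1 + 943.6 + 138.7 + 413 = 1874 lbmol/h.

1870 lbmol/h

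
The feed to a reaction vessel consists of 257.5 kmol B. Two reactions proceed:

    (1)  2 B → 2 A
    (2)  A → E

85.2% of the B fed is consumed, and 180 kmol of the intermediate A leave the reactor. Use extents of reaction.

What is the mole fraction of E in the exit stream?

Conversion of B: B consumed = 2ξ₁ = 0.852 × 257.5 → ξ₁ = 109.7 kmol.
A balance: n_A = 0 + 2ξ₁ − 1ξ₂ = 180 → ξ₂ = (2·109.7 − 180)/1 = 39.39 kmol.
Outlet amounts (n = n₀ + Σ ν·ξ):
  B: 257.5 − 2(109.7) = 38.11
  A: 0 + 2(109.7) − 1(39.39) = 180
  E: 0 + 1(39.39) = 39.39
Total out = 257.5 kmol; y_E = 39.39 / 257.5 = 0.153.

0.153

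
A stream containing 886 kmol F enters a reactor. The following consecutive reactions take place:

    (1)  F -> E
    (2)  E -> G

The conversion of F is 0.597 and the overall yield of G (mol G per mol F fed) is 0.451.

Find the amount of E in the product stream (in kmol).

129 kmol

Conversion of F: F consumed = 1ξ₁ = 0.597 × 886 → ξ₁ = 528.9 kmol.
Yield of G: 1ξ₂ / 886 = 0.451 → ξ₂ = 399.6 kmol.
Outlet amounts (n = n₀ + Σ ν·ξ):
  F: 886 − 1(528.9) = 357.1
  E: 0 + 1(528.9) − 1(399.6) = 129.4
  G: 0 + 1(399.6) = 399.6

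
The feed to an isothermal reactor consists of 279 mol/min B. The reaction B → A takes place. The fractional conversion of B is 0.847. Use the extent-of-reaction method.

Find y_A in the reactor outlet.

B reacted = 0.847 × 279 = 236.3 mol/min; ν_B = −1, so ξ = 236.3/1 = 236.3 mol/min.
Outlet amounts (n = n₀ + ν ξ):
  B: 279 − 1(236.3) = 42.69
  A: 0 + 1(236.3) = 236.3
Total out = 279 mol/min; y_A = 236.3 / 279 = 0.847.

0.847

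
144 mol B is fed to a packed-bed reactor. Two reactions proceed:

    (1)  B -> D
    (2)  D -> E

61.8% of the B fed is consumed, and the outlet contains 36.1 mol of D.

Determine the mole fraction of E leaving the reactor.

Conversion of B: B consumed = 1ξ₁ = 0.618 × 144 → ξ₁ = 88.99 mol.
D balance: n_D = 0 + 1ξ₁ − 1ξ₂ = 36.1 → ξ₂ = (1·88.99 − 36.1)/1 = 52.89 mol.
Outlet amounts (n = n₀ + Σ ν·ξ):
  B: 144 − 1(88.99) = 55.01
  D: 0 + 1(88.99) − 1(52.89) = 36.1
  E: 0 + 1(52.89) = 52.89
Total out = 144 mol; y_E = 52.89 / 144 = 0.3673.

0.367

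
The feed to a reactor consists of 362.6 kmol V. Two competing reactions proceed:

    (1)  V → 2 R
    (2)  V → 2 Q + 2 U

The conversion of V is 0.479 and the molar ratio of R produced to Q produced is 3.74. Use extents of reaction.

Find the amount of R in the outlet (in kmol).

Conversion of V: V consumed = 0.479 × 362.6 = 173.7 kmol = 1ξ₁ + 1ξ₂.
Selectivity: 2ξ₁ / (2ξ₂) = 3.74 → ξ₁ = 3.74 ξ₂.
Substitute: (1·3.74 + 1) ξ₂ = 173.7 → ξ₂ = 36.64 kmol, ξ₁ = 137 kmol.
Outlet amounts (n = n₀ + Σ ν·ξ):
  V: 362.6 − 1(137) − 1(36.64) = 188.9
  R: 0 + 2(137) = 274.1
  Q: 0 + 2(36.64) = 73.28
  U: 0 + 2(36.64) = 73.28

274 kmol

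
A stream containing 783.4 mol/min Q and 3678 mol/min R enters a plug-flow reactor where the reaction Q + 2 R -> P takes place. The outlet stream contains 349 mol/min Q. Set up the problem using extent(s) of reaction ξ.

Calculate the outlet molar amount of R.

2810 mol/min

For Q: n = n₀ − 1ξ → 349 = 783.4 − 1ξ, giving ξ = 434.4 mol/min.
Outlet amounts (n = n₀ + ν ξ):
  Q: 783.4 − 1(434.4) = 349
  R: 3678 − 2(434.4) = 2809
  P: 0 + 1(434.4) = 434.4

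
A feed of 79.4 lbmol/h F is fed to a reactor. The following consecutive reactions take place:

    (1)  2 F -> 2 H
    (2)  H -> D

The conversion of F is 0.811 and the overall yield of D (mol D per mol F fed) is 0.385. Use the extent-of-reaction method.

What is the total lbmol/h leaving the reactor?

79.4 lbmol/h

Conversion of F: F consumed = 2ξ₁ = 0.811 × 79.4 → ξ₁ = 32.2 lbmol/h.
Yield of D: 1ξ₂ / 79.4 = 0.385 → ξ₂ = 30.57 lbmol/h.
Outlet amounts (n = n₀ + Σ ν·ξ):
  F: 79.4 − 2(32.2) = 15.01
  H: 0 + 2(32.2) − 1(30.57) = 33.82
  D: 0 + 1(30.57) = 30.57
Total out = 15.01 + 33.82 + 30.57 = 79.4 lbmol/h.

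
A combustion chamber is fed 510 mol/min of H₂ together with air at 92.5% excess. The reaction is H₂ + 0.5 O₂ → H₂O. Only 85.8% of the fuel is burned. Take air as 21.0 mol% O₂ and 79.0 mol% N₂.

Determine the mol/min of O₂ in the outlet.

Stoichiometric O₂ = 0.5 × 510 = 255 mol/min; O₂ fed = 255 × 1.925 = 490.9 mol/min.
N₂ fed = 490.9 × 79/21 = 1847 mol/min.
Fuel reacted = 0.858 × 510 → ξ = 437.6 mol/min.
Outlet (n = n₀ + ν ξ):
  H₂: 510 − 1(437.6) = 72.42
  O₂: 490.9 − 0.5(437.6) = 272.1
  N₂: 1847 (inert)
  H₂O: 0 + 1(437.6) = 437.6

272 mol/min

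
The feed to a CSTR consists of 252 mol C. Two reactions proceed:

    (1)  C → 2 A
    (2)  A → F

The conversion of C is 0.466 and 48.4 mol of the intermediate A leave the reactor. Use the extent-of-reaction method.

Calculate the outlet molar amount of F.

Conversion of C: C consumed = 1ξ₁ = 0.466 × 252 → ξ₁ = 117.4 mol.
A balance: n_A = 0 + 2ξ₁ − 1ξ₂ = 48.4 → ξ₂ = (2·117.4 − 48.4)/1 = 186.5 mol.
Outlet amounts (n = n₀ + Σ ν·ξ):
  C: 252 − 1(117.4) = 134.6
  A: 0 + 2(117.4) − 1(186.5) = 48.4
  F: 0 + 1(186.5) = 186.5

186 mol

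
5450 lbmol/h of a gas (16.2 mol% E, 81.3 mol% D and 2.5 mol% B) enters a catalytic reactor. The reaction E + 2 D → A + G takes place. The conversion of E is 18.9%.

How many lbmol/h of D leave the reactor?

E reacted = 0.189 × 882.9 = 166.9 lbmol/h; ν_E = −1, so ξ = 166.9/1 = 166.9 lbmol/h.
Outlet amounts (n = n₀ + ν ξ):
  E: 882.9 − 1(166.9) = 716
  D: 4431 − 2(166.9) = 4097
  A: 0 + 1(166.9) = 166.9
  G: 0 + 1(166.9) = 166.9
  B: 136.2 (inert)

4100 lbmol/h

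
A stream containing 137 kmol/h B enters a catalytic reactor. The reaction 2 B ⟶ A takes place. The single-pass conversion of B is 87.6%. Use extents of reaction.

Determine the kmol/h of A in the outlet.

60 kmol/h

B reacted = 0.876 × 137 = 120 kmol/h; ν_B = −2, so ξ = 120/2 = 60.01 kmol/h.
Outlet amounts (n = n₀ + ν ξ):
  B: 137 − 2(60.01) = 16.99
  A: 0 + 1(60.01) = 60.01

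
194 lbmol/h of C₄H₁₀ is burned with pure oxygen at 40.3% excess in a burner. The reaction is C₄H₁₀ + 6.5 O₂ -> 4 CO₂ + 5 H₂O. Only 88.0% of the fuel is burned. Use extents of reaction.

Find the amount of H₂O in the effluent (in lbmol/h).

Stoichiometric O₂ = 6.5 × 194 = 1261 lbmol/h; O₂ fed = 1261 × 1.403 = 1769 lbmol/h.
Fuel reacted = 0.88 × 194 → ξ = 170.7 lbmol/h.
Outlet (n = n₀ + ν ξ):
  C₄H₁₀: 194 − 1(170.7) = 23.28
  O₂: 1769 − 6.5(170.7) = 659.5
  CO₂: 0 + 4(170.7) = 682.9
  H₂O: 0 + 5(170.7) = 853.6

854 lbmol/h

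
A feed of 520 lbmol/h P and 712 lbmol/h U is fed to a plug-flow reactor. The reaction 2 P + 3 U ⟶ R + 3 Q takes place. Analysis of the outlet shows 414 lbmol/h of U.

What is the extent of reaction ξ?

ξ = 99.3 lbmol/h

For U: n = n₀ − 3ξ → 414 = 712 − 3ξ, giving ξ = 99.33 lbmol/h.
Outlet amounts (n = n₀ + ν ξ):
  P: 520 − 2(99.33) = 321.3
  U: 712 − 3(99.33) = 414
  R: 0 + 1(99.33) = 99.33
  Q: 0 + 3(99.33) = 298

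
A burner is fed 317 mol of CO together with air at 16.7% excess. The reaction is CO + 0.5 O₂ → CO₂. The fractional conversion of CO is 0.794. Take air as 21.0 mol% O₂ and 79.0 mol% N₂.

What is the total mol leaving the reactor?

Stoichiometric O₂ = 0.5 × 317 = 158.5 mol; O₂ fed = 158.5 × 1.167 = 185 mol.
N₂ fed = 185 × 79/21 = 695.8 mol.
Fuel reacted = 0.794 × 317 → ξ = 251.7 mol.
Outlet (n = n₀ + ν ξ):
  CO: 317 − 1(251.7) = 65.3
  O₂: 185 − 0.5(251.7) = 59.12
  N₂: 695.8 (inert)
  CO₂: 0 + 1(251.7) = 251.7
Total out = 65.3 + 59.12 + 695.8 + 251.7 = 1072 mol.

1070 mol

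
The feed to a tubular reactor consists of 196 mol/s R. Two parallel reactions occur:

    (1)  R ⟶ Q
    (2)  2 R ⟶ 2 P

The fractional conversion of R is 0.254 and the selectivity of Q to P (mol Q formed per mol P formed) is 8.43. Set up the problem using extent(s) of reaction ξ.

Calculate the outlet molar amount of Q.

44.5 mol/s

Conversion of R: R consumed = 0.254 × 196 = 49.78 mol/s = 1ξ₁ + 2ξ₂.
Selectivity: 1ξ₁ / (2ξ₂) = 8.43 → ξ₁ = 16.86 ξ₂.
Substitute: (1·16.86 + 2) ξ₂ = 49.78 → ξ₂ = 2.64 mol/s, ξ₁ = 44.5 mol/s.
Outlet amounts (n = n₀ + Σ ν·ξ):
  R: 196 − 1(44.5) − 2(2.64) = 146.2
  Q: 0 + 1(44.5) = 44.5
  P: 0 + 2(2.64) = 5.279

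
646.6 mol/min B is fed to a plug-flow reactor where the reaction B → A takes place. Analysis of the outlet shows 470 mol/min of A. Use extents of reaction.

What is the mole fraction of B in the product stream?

For A: n = n₀ + 1ξ → 470 = 0 + 1ξ, giving ξ = 470 mol/min.
Outlet amounts (n = n₀ + ν ξ):
  B: 646.6 − 1(470) = 176.6
  A: 0 + 1(470) = 470
Total out = 646.6 mol/min; y_B = 176.6 / 646.6 = 0.2731.

0.273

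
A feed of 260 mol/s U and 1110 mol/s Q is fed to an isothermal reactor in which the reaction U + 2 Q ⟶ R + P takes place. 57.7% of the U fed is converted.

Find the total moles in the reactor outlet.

U reacted = 0.577 × 260 = 150 mol/s; ν_U = −1, so ξ = 150/1 = 150 mol/s.
Outlet amounts (n = n₀ + ν ξ):
  U: 260 − 1(150) = 110
  Q: 1110 − 2(150) = 810
  R: 0 + 1(150) = 150
  P: 0 + 1(150) = 150
Total out = 110 + 810 + 150 + 150 = 1220 mol/s.

1220 mol/s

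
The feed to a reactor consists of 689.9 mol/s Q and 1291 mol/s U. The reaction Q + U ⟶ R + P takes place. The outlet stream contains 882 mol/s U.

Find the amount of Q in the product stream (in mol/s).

For U: n = n₀ − 1ξ → 882 = 1291 − 1ξ, giving ξ = 409 mol/s.
Outlet amounts (n = n₀ + ν ξ):
  Q: 689.9 − 1(409) = 280.9
  U: 1291 − 1(409) = 882
  R: 0 + 1(409) = 409
  P: 0 + 1(409) = 409

281 mol/s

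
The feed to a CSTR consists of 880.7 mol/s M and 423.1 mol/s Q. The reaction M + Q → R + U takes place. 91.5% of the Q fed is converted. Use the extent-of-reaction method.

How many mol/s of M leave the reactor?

494 mol/s

Q reacted = 0.915 × 423.1 = 387.1 mol/s; ν_Q = −1, so ξ = 387.1/1 = 387.1 mol/s.
Outlet amounts (n = n₀ + ν ξ):
  M: 880.7 − 1(387.1) = 493.6
  Q: 423.1 − 1(387.1) = 35.96
  R: 0 + 1(387.1) = 387.1
  U: 0 + 1(387.1) = 387.1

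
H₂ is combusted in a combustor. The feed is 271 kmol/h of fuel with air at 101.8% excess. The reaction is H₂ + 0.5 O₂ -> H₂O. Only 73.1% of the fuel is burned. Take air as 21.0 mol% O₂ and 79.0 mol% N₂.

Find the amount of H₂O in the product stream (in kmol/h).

Stoichiometric O₂ = 0.5 × 271 = 135.5 kmol/h; O₂ fed = 135.5 × 2.018 = 273.4 kmol/h.
N₂ fed = 273.4 × 79/21 = 1029 kmol/h.
Fuel reacted = 0.731 × 271 → ξ = 198.1 kmol/h.
Outlet (n = n₀ + ν ξ):
  H₂: 271 − 1(198.1) = 72.9
  O₂: 273.4 − 0.5(198.1) = 174.4
  N₂: 1029 (inert)
  H₂O: 0 + 1(198.1) = 198.1

198 kmol/h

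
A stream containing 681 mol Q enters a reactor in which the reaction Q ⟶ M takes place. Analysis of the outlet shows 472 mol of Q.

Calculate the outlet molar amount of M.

209 mol

For Q: n = n₀ − 1ξ → 472 = 681 − 1ξ, giving ξ = 209 mol.
Outlet amounts (n = n₀ + ν ξ):
  Q: 681 − 1(209) = 472
  M: 0 + 1(209) = 209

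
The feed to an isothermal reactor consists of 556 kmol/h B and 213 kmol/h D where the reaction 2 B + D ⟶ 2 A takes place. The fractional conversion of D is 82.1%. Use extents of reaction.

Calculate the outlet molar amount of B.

206 kmol/h

D reacted = 0.821 × 213 = 174.9 kmol/h; ν_D = −1, so ξ = 174.9/1 = 174.9 kmol/h.
Outlet amounts (n = n₀ + ν ξ):
  B: 556 − 2(174.9) = 206.3
  D: 213 − 1(174.9) = 38.13
  A: 0 + 2(174.9) = 349.7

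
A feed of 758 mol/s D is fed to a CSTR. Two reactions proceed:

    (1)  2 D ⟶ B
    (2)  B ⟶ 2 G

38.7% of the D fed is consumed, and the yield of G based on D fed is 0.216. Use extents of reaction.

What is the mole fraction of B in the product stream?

Conversion of D: D consumed = 2ξ₁ = 0.387 × 758 → ξ₁ = 146.7 mol/s.
Yield of G: 2ξ₂ / 758 = 0.216 → ξ₂ = 81.86 mol/s.
Outlet amounts (n = n₀ + Σ ν·ξ):
  D: 758 − 2(146.7) = 464.7
  B: 0 + 1(146.7) − 1(81.86) = 64.81
  G: 0 + 2(81.86) = 163.7
Total out = 693.2 mol/s; y_B = 64.81 / 693.2 = 0.09349.

0.0935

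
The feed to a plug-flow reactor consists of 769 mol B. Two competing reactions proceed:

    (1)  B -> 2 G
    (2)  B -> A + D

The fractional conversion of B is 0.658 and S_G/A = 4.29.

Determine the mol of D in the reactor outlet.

161 mol

Conversion of B: B consumed = 0.658 × 769 = 506 mol = 1ξ₁ + 1ξ₂.
Selectivity: 2ξ₁ / (1ξ₂) = 4.29 → ξ₁ = 2.145 ξ₂.
Substitute: (1·2.145 + 1) ξ₂ = 506 → ξ₂ = 160.9 mol, ξ₁ = 345.1 mol.
Outlet amounts (n = n₀ + Σ ν·ξ):
  B: 769 − 1(345.1) − 1(160.9) = 263
  G: 0 + 2(345.1) = 690.2
  A: 0 + 1(160.9) = 160.9
  D: 0 + 1(160.9) = 160.9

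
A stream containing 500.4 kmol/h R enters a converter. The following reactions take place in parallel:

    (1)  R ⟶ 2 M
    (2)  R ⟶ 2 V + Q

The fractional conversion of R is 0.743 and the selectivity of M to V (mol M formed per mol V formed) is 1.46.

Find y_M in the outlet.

Conversion of R: R consumed = 0.743 × 500.4 = 371.8 kmol/h = 1ξ₁ + 1ξ₂.
Selectivity: 2ξ₁ / (2ξ₂) = 1.46 → ξ₁ = 1.46 ξ₂.
Substitute: (1·1.46 + 1) ξ₂ = 371.8 → ξ₂ = 151.1 kmol/h, ξ₁ = 220.7 kmol/h.
Outlet amounts (n = n₀ + Σ ν·ξ):
  R: 500.4 − 1(220.7) − 1(151.1) = 128.6
  M: 0 + 2(220.7) = 441.3
  V: 0 + 2(151.1) = 302.3
  Q: 0 + 1(151.1) = 151.1
Total out = 1023 kmol/h; y_M = 441.3 / 1023 = 0.4313.

0.431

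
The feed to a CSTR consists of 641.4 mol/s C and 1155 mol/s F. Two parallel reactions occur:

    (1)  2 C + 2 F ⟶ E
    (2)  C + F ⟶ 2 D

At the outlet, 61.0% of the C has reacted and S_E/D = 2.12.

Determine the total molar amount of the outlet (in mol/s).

Conversion of C: C consumed = 0.61 × 641.4 = 391.3 mol/s = 2ξ₁ + 1ξ₂.
Selectivity: 1ξ₁ / (2ξ₂) = 2.12 → ξ₁ = 4.24 ξ₂.
Substitute: (2·4.24 + 1) ξ₂ = 391.3 → ξ₂ = 41.27 mol/s, ξ₁ = 175 mol/s.
Outlet amounts (n = n₀ + Σ ν·ξ):
  C: 641.4 − 2(175) − 1(41.27) = 250.1
  F: 1155 − 2(175) − 1(41.27) = 763.7
  E: 0 + 1(175) = 175
  D: 0 + 2(41.27) = 82.54
Total out = 250.1 + 763.7 + 175 + 82.54 = 1271 mol/s.

1270 mol/s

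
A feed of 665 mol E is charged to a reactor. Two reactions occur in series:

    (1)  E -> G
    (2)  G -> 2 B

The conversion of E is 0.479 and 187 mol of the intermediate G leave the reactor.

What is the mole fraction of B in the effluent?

0.33

Conversion of E: E consumed = 1ξ₁ = 0.479 × 665 → ξ₁ = 318.5 mol.
G balance: n_G = 0 + 1ξ₁ − 1ξ₂ = 187 → ξ₂ = (1·318.5 − 187)/1 = 131.5 mol.
Outlet amounts (n = n₀ + Σ ν·ξ):
  E: 665 − 1(318.5) = 346.5
  G: 0 + 1(318.5) − 1(131.5) = 187
  B: 0 + 2(131.5) = 263.1
Total out = 796.5 mol; y_B = 263.1 / 796.5 = 0.3303.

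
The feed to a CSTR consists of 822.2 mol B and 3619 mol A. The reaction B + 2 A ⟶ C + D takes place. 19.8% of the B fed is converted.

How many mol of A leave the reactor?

3290 mol

B reacted = 0.198 × 822.2 = 162.8 mol; ν_B = −1, so ξ = 162.8/1 = 162.8 mol.
Outlet amounts (n = n₀ + ν ξ):
  B: 822.2 − 1(162.8) = 659.4
  A: 3619 − 2(162.8) = 3293
  C: 0 + 1(162.8) = 162.8
  D: 0 + 1(162.8) = 162.8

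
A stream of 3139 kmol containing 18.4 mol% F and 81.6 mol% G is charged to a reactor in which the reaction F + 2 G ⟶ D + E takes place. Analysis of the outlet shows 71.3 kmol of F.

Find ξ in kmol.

ξ = 506 kmol

For F: n = n₀ − 1ξ → 71.3 = 577.6 − 1ξ, giving ξ = 506.3 kmol.
Outlet amounts (n = n₀ + ν ξ):
  F: 577.6 − 1(506.3) = 71.3
  G: 2561 − 2(506.3) = 1549
  D: 0 + 1(506.3) = 506.3
  E: 0 + 1(506.3) = 506.3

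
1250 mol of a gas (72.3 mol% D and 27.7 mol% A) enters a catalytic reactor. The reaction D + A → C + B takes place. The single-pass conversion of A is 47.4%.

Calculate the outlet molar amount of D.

A reacted = 0.474 × 346.2 = 164.1 mol; ν_A = −1, so ξ = 164.1/1 = 164.1 mol.
Outlet amounts (n = n₀ + ν ξ):
  D: 903.8 − 1(164.1) = 739.6
  A: 346.2 − 1(164.1) = 182.1
  C: 0 + 1(164.1) = 164.1
  B: 0 + 1(164.1) = 164.1

740 mol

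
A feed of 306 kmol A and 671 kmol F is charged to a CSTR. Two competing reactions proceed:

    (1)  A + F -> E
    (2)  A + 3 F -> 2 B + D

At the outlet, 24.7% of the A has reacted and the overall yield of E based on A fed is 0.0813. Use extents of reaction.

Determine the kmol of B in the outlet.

101 kmol

Yield of E: 1ξ₁ / 306 = 0.0813 → ξ₁ = 24.88 kmol.
Conversion of A: 1ξ₁ + 1ξ₂ = 0.247 × 306 = 75.58 → ξ₂ = 50.7 kmol.
Outlet amounts (n = n₀ + Σ ν·ξ):
  A: 306 − 1(24.88) − 1(50.7) = 230.4
  F: 671 − 1(24.88) − 3(50.7) = 494
  E: 0 + 1(24.88) = 24.88
  B: 0 + 2(50.7) = 101.4
  D: 0 + 1(50.7) = 50.7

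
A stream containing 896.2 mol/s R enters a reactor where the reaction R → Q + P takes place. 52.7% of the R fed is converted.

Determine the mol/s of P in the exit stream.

472 mol/s

R reacted = 0.527 × 896.2 = 472.3 mol/s; ν_R = −1, so ξ = 472.3/1 = 472.3 mol/s.
Outlet amounts (n = n₀ + ν ξ):
  R: 896.2 − 1(472.3) = 423.9
  Q: 0 + 1(472.3) = 472.3
  P: 0 + 1(472.3) = 472.3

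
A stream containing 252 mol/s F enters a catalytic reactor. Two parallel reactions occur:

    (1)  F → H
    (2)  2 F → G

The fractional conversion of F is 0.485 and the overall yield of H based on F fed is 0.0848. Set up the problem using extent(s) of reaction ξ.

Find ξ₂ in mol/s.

Yield of H: 1ξ₁ / 252 = 0.0848 → ξ₁ = 21.37 mol/s.
Conversion of F: 1ξ₁ + 2ξ₂ = 0.485 × 252 = 122.2 → ξ₂ = 50.43 mol/s.
Outlet amounts (n = n₀ + Σ ν·ξ):
  F: 252 − 1(21.37) − 2(50.43) = 129.8
  H: 0 + 1(21.37) = 21.37
  G: 0 + 1(50.43) = 50.43

ξ₂ = 50.4 mol/s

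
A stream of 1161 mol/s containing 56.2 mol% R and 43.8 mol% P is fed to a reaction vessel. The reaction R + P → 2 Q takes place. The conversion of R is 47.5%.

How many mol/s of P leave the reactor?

R reacted = 0.475 × 652.5 = 309.9 mol/s; ν_R = −1, so ξ = 309.9/1 = 309.9 mol/s.
Outlet amounts (n = n₀ + ν ξ):
  R: 652.5 − 1(309.9) = 342.6
  P: 508.5 − 1(309.9) = 198.6
  Q: 0 + 2(309.9) = 619.9

199 mol/s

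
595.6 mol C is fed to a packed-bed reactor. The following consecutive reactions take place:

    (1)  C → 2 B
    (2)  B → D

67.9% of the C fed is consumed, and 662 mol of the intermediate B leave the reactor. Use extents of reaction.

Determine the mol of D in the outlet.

147 mol

Conversion of C: C consumed = 1ξ₁ = 0.679 × 595.6 → ξ₁ = 404.4 mol.
B balance: n_B = 0 + 2ξ₁ − 1ξ₂ = 662 → ξ₂ = (2·404.4 − 662)/1 = 146.8 mol.
Outlet amounts (n = n₀ + Σ ν·ξ):
  C: 595.6 − 1(404.4) = 191.2
  B: 0 + 2(404.4) − 1(146.8) = 662
  D: 0 + 1(146.8) = 146.8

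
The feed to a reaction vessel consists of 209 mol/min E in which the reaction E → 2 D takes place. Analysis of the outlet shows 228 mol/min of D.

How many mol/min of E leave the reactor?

For D: n = n₀ + 2ξ → 228 = 0 + 2ξ, giving ξ = 114 mol/min.
Outlet amounts (n = n₀ + ν ξ):
  E: 209 − 1(114) = 95
  D: 0 + 2(114) = 228

95 mol/min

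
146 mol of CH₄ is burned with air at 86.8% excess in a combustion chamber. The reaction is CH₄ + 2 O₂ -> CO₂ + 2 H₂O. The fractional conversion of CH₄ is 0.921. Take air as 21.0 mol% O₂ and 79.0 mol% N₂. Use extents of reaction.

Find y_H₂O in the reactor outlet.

0.098

Stoichiometric O₂ = 2 × 146 = 292 mol; O₂ fed = 292 × 1.868 = 545.5 mol.
N₂ fed = 545.5 × 79/21 = 2052 mol.
Fuel reacted = 0.921 × 146 → ξ = 134.5 mol.
Outlet (n = n₀ + ν ξ):
  CH₄: 146 − 1(134.5) = 11.53
  O₂: 545.5 − 2(134.5) = 276.5
  N₂: 2052 (inert)
  CO₂: 0 + 1(134.5) = 134.5
  H₂O: 0 + 2(134.5) = 268.9
Total out = 2743 mol; y_H₂O = 268.9 / 2743 = 0.09803.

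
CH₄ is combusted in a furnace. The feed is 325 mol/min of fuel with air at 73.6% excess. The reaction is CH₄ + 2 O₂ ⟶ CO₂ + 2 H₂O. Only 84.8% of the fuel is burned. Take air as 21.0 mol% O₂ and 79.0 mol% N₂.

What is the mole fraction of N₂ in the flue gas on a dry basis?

Stoichiometric O₂ = 2 × 325 = 650 mol/min; O₂ fed = 650 × 1.736 = 1128 mol/min.
N₂ fed = 1128 × 79/21 = 4245 mol/min.
Fuel reacted = 0.848 × 325 → ξ = 275.6 mol/min.
Outlet (n = n₀ + ν ξ):
  CH₄: 325 − 1(275.6) = 49.4
  O₂: 1128 − 2(275.6) = 577.2
  N₂: 4245 (inert)
  CO₂: 0 + 1(275.6) = 275.6
  H₂O: 0 + 2(275.6) = 551.2
Dry total = 5147 mol/min; y_N₂ (dry) = 4245 / 5147 = 0.8247.

0.825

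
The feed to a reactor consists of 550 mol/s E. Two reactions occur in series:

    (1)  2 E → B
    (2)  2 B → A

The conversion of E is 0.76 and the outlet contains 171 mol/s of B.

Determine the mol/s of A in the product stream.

19 mol/s

Conversion of E: E consumed = 2ξ₁ = 0.76 × 550 → ξ₁ = 209 mol/s.
B balance: n_B = 0 + 1ξ₁ − 2ξ₂ = 171 → ξ₂ = (1·209 − 171)/2 = 19 mol/s.
Outlet amounts (n = n₀ + Σ ν·ξ):
  E: 550 − 2(209) = 132
  B: 0 + 1(209) − 2(19) = 171
  A: 0 + 1(19) = 19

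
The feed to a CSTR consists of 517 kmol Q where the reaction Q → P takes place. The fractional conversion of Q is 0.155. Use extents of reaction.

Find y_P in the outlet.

0.155

Q reacted = 0.155 × 517 = 80.14 kmol; ν_Q = −1, so ξ = 80.14/1 = 80.14 kmol.
Outlet amounts (n = n₀ + ν ξ):
  Q: 517 − 1(80.14) = 436.9
  P: 0 + 1(80.14) = 80.14
Total out = 517 kmol; y_P = 80.14 / 517 = 0.155.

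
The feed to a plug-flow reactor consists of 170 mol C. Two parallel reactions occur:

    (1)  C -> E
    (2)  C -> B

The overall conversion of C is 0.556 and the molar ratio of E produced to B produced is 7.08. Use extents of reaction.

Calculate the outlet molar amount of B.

Conversion of C: C consumed = 0.556 × 170 = 94.52 mol = 1ξ₁ + 1ξ₂.
Selectivity: 1ξ₁ / (1ξ₂) = 7.08 → ξ₁ = 7.08 ξ₂.
Substitute: (1·7.08 + 1) ξ₂ = 94.52 → ξ₂ = 11.7 mol, ξ₁ = 82.82 mol.
Outlet amounts (n = n₀ + Σ ν·ξ):
  C: 170 − 1(82.82) − 1(11.7) = 75.48
  E: 0 + 1(82.82) = 82.82
  B: 0 + 1(11.7) = 11.7

11.7 mol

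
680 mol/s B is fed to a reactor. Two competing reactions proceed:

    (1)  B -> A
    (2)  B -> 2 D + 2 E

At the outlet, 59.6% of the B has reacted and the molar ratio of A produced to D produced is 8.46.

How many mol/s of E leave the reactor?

45.2 mol/s

Conversion of B: B consumed = 0.596 × 680 = 405.3 mol/s = 1ξ₁ + 1ξ₂.
Selectivity: 1ξ₁ / (2ξ₂) = 8.46 → ξ₁ = 16.92 ξ₂.
Substitute: (1·16.92 + 1) ξ₂ = 405.3 → ξ₂ = 22.62 mol/s, ξ₁ = 382.7 mol/s.
Outlet amounts (n = n₀ + Σ ν·ξ):
  B: 680 − 1(382.7) − 1(22.62) = 274.7
  A: 0 + 1(382.7) = 382.7
  D: 0 + 2(22.62) = 45.23
  E: 0 + 2(22.62) = 45.23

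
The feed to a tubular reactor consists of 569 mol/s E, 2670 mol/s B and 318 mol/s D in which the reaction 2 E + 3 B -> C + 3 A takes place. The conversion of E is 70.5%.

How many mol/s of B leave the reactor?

2070 mol/s

E reacted = 0.705 × 569 = 401.1 mol/s; ν_E = −2, so ξ = 401.1/2 = 200.6 mol/s.
Outlet amounts (n = n₀ + ν ξ):
  E: 569 − 2(200.6) = 167.9
  B: 2670 − 3(200.6) = 2068
  C: 0 + 1(200.6) = 200.6
  A: 0 + 3(200.6) = 601.7
  D: 318 (inert)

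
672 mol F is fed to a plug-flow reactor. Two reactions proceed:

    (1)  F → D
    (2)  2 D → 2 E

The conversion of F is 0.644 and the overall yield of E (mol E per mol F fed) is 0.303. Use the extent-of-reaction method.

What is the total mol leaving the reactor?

Conversion of F: F consumed = 1ξ₁ = 0.644 × 672 → ξ₁ = 432.8 mol.
Yield of E: 2ξ₂ / 672 = 0.303 → ξ₂ = 101.8 mol.
Outlet amounts (n = n₀ + Σ ν·ξ):
  F: 672 − 1(432.8) = 239.2
  D: 0 + 1(432.8) − 2(101.8) = 229.2
  E: 0 + 2(101.8) = 203.6
Total out = 239.2 + 229.2 + 203.6 = 672 mol.

672 mol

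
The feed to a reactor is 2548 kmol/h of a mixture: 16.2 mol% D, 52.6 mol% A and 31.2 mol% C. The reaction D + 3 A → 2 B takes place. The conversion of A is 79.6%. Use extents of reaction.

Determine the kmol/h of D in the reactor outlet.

57.2 kmol/h

A reacted = 0.796 × 1340 = 1067 kmol/h; ν_A = −3, so ξ = 1067/3 = 355.6 kmol/h.
Outlet amounts (n = n₀ + ν ξ):
  D: 412.8 − 1(355.6) = 57.16
  A: 1340 − 3(355.6) = 273.4
  B: 0 + 2(355.6) = 711.2
  C: 795 (inert)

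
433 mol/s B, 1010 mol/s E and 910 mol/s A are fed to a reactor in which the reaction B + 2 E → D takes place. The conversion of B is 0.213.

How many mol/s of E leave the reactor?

826 mol/s

B reacted = 0.213 × 433 = 92.23 mol/s; ν_B = −1, so ξ = 92.23/1 = 92.23 mol/s.
Outlet amounts (n = n₀ + ν ξ):
  B: 433 − 1(92.23) = 340.8
  E: 1010 − 2(92.23) = 825.5
  D: 0 + 1(92.23) = 92.23
  A: 910 (inert)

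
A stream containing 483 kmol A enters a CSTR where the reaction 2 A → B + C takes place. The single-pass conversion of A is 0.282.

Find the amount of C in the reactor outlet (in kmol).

A reacted = 0.282 × 483 = 136.2 kmol; ν_A = −2, so ξ = 136.2/2 = 68.1 kmol.
Outlet amounts (n = n₀ + ν ξ):
  A: 483 − 2(68.1) = 346.8
  B: 0 + 1(68.1) = 68.1
  C: 0 + 1(68.1) = 68.1

68.1 kmol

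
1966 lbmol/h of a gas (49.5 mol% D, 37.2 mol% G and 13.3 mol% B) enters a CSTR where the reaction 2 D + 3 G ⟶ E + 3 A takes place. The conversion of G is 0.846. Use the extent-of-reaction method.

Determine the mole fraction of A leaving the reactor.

G reacted = 0.846 × 731.4 = 618.7 lbmol/h; ν_G = −3, so ξ = 618.7/3 = 206.2 lbmol/h.
Outlet amounts (n = n₀ + ν ξ):
  D: 973.2 − 2(206.2) = 560.7
  G: 731.4 − 3(206.2) = 112.6
  E: 0 + 1(206.2) = 206.2
  A: 0 + 3(206.2) = 618.7
  B: 261.5 (inert)
Total out = 1760 lbmol/h; y_A = 618.7 / 1760 = 0.3516.

0.352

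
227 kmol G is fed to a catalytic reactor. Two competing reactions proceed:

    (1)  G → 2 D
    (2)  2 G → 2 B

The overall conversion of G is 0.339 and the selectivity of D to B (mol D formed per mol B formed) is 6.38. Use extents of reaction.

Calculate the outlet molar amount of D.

Conversion of G: G consumed = 0.339 × 227 = 76.95 kmol = 1ξ₁ + 2ξ₂.
Selectivity: 2ξ₁ / (2ξ₂) = 6.38 → ξ₁ = 6.38 ξ₂.
Substitute: (1·6.38 + 2) ξ₂ = 76.95 → ξ₂ = 9.183 kmol, ξ₁ = 58.59 kmol.
Outlet amounts (n = n₀ + Σ ν·ξ):
  G: 227 − 1(58.59) − 2(9.183) = 150
  D: 0 + 2(58.59) = 117.2
  B: 0 + 2(9.183) = 18.37

117 kmol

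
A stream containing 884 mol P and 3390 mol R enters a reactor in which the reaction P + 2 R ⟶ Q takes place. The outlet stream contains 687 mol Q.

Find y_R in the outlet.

For Q: n = n₀ + 1ξ → 687 = 0 + 1ξ, giving ξ = 687 mol.
Outlet amounts (n = n₀ + ν ξ):
  P: 884 − 1(687) = 197
  R: 3390 − 2(687) = 2016
  Q: 0 + 1(687) = 687
Total out = 2900 mol; y_R = 2016 / 2900 = 0.6952.

0.695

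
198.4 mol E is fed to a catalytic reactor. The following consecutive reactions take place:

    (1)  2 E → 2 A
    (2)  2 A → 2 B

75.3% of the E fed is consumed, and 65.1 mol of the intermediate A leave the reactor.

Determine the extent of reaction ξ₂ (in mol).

ξ₂ = 42.1 mol

Conversion of E: E consumed = 2ξ₁ = 0.753 × 198.4 → ξ₁ = 74.7 mol.
A balance: n_A = 0 + 2ξ₁ − 2ξ₂ = 65.1 → ξ₂ = (2·74.7 − 65.1)/2 = 42.15 mol.
Outlet amounts (n = n₀ + Σ ν·ξ):
  E: 198.4 − 2(74.7) = 49
  A: 0 + 2(74.7) − 2(42.15) = 65.1
  B: 0 + 2(42.15) = 84.3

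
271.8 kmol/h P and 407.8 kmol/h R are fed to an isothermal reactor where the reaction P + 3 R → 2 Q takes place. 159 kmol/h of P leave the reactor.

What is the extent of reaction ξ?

ξ = 113 kmol/h

For P: n = n₀ − 1ξ → 159 = 271.8 − 1ξ, giving ξ = 112.8 kmol/h.
Outlet amounts (n = n₀ + ν ξ):
  P: 271.8 − 1(112.8) = 159
  R: 407.8 − 3(112.8) = 69.4
  Q: 0 + 2(112.8) = 225.6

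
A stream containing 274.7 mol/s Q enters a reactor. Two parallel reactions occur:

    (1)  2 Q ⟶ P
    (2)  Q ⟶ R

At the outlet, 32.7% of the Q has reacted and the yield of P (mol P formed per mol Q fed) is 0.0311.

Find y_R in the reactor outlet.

Yield of P: 1ξ₁ / 274.7 = 0.0311 → ξ₁ = 8.543 mol/s.
Conversion of Q: 2ξ₁ + 1ξ₂ = 0.327 × 274.7 = 89.83 → ξ₂ = 72.74 mol/s.
Outlet amounts (n = n₀ + Σ ν·ξ):
  Q: 274.7 − 2(8.543) − 1(72.74) = 184.9
  P: 0 + 1(8.543) = 8.543
  R: 0 + 1(72.74) = 72.74
Total out = 266.2 mol/s; y_R = 72.74 / 266.2 = 0.2733.

0.273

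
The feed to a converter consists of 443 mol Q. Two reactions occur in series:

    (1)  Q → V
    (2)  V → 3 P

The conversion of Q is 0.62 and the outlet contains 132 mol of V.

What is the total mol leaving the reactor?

728 mol

Conversion of Q: Q consumed = 1ξ₁ = 0.62 × 443 → ξ₁ = 274.7 mol.
V balance: n_V = 0 + 1ξ₁ − 1ξ₂ = 132 → ξ₂ = (1·274.7 − 132)/1 = 142.7 mol.
Outlet amounts (n = n₀ + Σ ν·ξ):
  Q: 443 − 1(274.7) = 168.3
  V: 0 + 1(274.7) − 1(142.7) = 132
  P: 0 + 3(142.7) = 428
Total out = 168.3 + 132 + 428 = 728.3 mol.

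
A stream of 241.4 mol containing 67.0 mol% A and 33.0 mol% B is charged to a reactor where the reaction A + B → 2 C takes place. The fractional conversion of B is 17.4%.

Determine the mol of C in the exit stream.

B reacted = 0.174 × 79.66 = 13.86 mol; ν_B = −1, so ξ = 13.86/1 = 13.86 mol.
Outlet amounts (n = n₀ + ν ξ):
  A: 161.7 − 1(13.86) = 147.9
  B: 79.66 − 1(13.86) = 65.8
  C: 0 + 2(13.86) = 27.72

27.7 mol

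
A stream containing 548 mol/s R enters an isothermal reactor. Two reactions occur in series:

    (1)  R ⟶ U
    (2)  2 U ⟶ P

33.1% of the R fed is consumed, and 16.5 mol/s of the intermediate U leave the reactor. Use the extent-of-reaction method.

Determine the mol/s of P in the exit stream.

82.4 mol/s

Conversion of R: R consumed = 1ξ₁ = 0.331 × 548 → ξ₁ = 181.4 mol/s.
U balance: n_U = 0 + 1ξ₁ − 2ξ₂ = 16.5 → ξ₂ = (1·181.4 − 16.5)/2 = 82.44 mol/s.
Outlet amounts (n = n₀ + Σ ν·ξ):
  R: 548 − 1(181.4) = 366.6
  U: 0 + 1(181.4) − 2(82.44) = 16.5
  P: 0 + 1(82.44) = 82.44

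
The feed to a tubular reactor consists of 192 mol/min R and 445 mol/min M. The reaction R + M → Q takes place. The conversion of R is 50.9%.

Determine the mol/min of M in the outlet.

347 mol/min

R reacted = 0.509 × 192 = 97.73 mol/min; ν_R = −1, so ξ = 97.73/1 = 97.73 mol/min.
Outlet amounts (n = n₀ + ν ξ):
  R: 192 − 1(97.73) = 94.27
  M: 445 − 1(97.73) = 347.3
  Q: 0 + 1(97.73) = 97.73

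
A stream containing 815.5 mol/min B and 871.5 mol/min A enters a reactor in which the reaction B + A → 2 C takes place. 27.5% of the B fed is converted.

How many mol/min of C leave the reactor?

449 mol/min

B reacted = 0.275 × 815.5 = 224.3 mol/min; ν_B = −1, so ξ = 224.3/1 = 224.3 mol/min.
Outlet amounts (n = n₀ + ν ξ):
  B: 815.5 − 1(224.3) = 591.2
  A: 871.5 − 1(224.3) = 647.2
  C: 0 + 2(224.3) = 448.5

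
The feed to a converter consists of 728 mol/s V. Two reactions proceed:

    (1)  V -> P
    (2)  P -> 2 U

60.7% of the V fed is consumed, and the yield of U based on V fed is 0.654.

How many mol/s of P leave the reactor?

Conversion of V: V consumed = 1ξ₁ = 0.607 × 728 → ξ₁ = 441.9 mol/s.
Yield of U: 2ξ₂ / 728 = 0.654 → ξ₂ = 238.1 mol/s.
Outlet amounts (n = n₀ + Σ ν·ξ):
  V: 728 − 1(441.9) = 286.1
  P: 0 + 1(441.9) − 1(238.1) = 203.8
  U: 0 + 2(238.1) = 476.1

204 mol/s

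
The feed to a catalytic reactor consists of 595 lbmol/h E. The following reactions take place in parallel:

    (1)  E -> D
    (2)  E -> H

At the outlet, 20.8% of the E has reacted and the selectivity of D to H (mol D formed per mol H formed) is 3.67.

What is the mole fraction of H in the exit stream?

Conversion of E: E consumed = 0.208 × 595 = 123.8 lbmol/h = 1ξ₁ + 1ξ₂.
Selectivity: 1ξ₁ / (1ξ₂) = 3.67 → ξ₁ = 3.67 ξ₂.
Substitute: (1·3.67 + 1) ξ₂ = 123.8 → ξ₂ = 26.5 lbmol/h, ξ₁ = 97.26 lbmol/h.
Outlet amounts (n = n₀ + Σ ν·ξ):
  E: 595 − 1(97.26) − 1(26.5) = 471.2
  D: 0 + 1(97.26) = 97.26
  H: 0 + 1(26.5) = 26.5
Total out = 595 lbmol/h; y_H = 26.5 / 595 = 0.04454.

0.0445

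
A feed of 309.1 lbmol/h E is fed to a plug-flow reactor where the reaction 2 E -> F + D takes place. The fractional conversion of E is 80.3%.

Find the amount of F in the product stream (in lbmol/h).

E reacted = 0.803 × 309.1 = 248.2 lbmol/h; ν_E = −2, so ξ = 248.2/2 = 124.1 lbmol/h.
Outlet amounts (n = n₀ + ν ξ):
  E: 309.1 − 2(124.1) = 60.89
  F: 0 + 1(124.1) = 124.1
  D: 0 + 1(124.1) = 124.1

124 lbmol/h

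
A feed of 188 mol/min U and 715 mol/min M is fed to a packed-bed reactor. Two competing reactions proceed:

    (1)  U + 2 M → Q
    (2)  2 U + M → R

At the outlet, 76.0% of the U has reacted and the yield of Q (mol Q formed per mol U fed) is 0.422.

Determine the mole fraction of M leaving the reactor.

Yield of Q: 1ξ₁ / 188 = 0.422 → ξ₁ = 79.34 mol/min.
Conversion of U: 1ξ₁ + 2ξ₂ = 0.76 × 188 = 142.9 → ξ₂ = 31.77 mol/min.
Outlet amounts (n = n₀ + Σ ν·ξ):
  U: 188 − 1(79.34) − 2(31.77) = 45.12
  M: 715 − 2(79.34) − 1(31.77) = 524.6
  Q: 0 + 1(79.34) = 79.34
  R: 0 + 1(31.77) = 31.77
Total out = 680.8 mol/min; y_M = 524.6 / 680.8 = 0.7705.

0.771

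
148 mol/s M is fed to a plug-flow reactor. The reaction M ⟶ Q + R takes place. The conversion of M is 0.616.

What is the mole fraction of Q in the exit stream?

M reacted = 0.616 × 148 = 91.17 mol/s; ν_M = −1, so ξ = 91.17/1 = 91.17 mol/s.
Outlet amounts (n = n₀ + ν ξ):
  M: 148 − 1(91.17) = 56.83
  Q: 0 + 1(91.17) = 91.17
  R: 0 + 1(91.17) = 91.17
Total out = 239.2 mol/s; y_Q = 91.17 / 239.2 = 0.3812.

0.381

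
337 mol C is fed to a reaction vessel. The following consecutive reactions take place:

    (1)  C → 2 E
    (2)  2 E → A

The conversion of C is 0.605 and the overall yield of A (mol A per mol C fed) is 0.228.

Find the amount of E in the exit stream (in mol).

254 mol

Conversion of C: C consumed = 1ξ₁ = 0.605 × 337 → ξ₁ = 203.9 mol.
Yield of A: 1ξ₂ / 337 = 0.228 → ξ₂ = 76.84 mol.
Outlet amounts (n = n₀ + Σ ν·ξ):
  C: 337 − 1(203.9) = 133.1
  E: 0 + 2(203.9) − 2(76.84) = 254.1
  A: 0 + 1(76.84) = 76.84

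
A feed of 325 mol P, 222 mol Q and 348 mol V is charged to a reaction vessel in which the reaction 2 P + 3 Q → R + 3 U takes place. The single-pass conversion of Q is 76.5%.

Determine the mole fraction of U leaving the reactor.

Q reacted = 0.765 × 222 = 169.8 mol; ν_Q = −3, so ξ = 169.8/3 = 56.61 mol.
Outlet amounts (n = n₀ + ν ξ):
  P: 325 − 2(56.61) = 211.8
  Q: 222 − 3(56.61) = 52.17
  R: 0 + 1(56.61) = 56.61
  U: 0 + 3(56.61) = 169.8
  V: 348 (inert)
Total out = 838.4 mol; y_U = 169.8 / 838.4 = 0.2026.

0.203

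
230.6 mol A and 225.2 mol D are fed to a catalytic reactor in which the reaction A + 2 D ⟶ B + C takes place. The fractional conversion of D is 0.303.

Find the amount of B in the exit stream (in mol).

34.1 mol

D reacted = 0.303 × 225.2 = 68.24 mol; ν_D = −2, so ξ = 68.24/2 = 34.12 mol.
Outlet amounts (n = n₀ + ν ξ):
  A: 230.6 − 1(34.12) = 196.5
  D: 225.2 − 2(34.12) = 157
  B: 0 + 1(34.12) = 34.12
  C: 0 + 1(34.12) = 34.12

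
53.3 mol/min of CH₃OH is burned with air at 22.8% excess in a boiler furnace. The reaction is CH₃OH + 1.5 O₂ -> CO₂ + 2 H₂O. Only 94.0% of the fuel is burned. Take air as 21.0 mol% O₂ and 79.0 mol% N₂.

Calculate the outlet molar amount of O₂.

23 mol/min

Stoichiometric O₂ = 1.5 × 53.3 = 79.95 mol/min; O₂ fed = 79.95 × 1.228 = 98.18 mol/min.
N₂ fed = 98.18 × 79/21 = 369.3 mol/min.
Fuel reacted = 0.94 × 53.3 → ξ = 50.1 mol/min.
Outlet (n = n₀ + ν ξ):
  CH₃OH: 53.3 − 1(50.1) = 3.198
  O₂: 98.18 − 1.5(50.1) = 23.03
  N₂: 369.3 (inert)
  CO₂: 0 + 1(50.1) = 50.1
  H₂O: 0 + 2(50.1) = 100.2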